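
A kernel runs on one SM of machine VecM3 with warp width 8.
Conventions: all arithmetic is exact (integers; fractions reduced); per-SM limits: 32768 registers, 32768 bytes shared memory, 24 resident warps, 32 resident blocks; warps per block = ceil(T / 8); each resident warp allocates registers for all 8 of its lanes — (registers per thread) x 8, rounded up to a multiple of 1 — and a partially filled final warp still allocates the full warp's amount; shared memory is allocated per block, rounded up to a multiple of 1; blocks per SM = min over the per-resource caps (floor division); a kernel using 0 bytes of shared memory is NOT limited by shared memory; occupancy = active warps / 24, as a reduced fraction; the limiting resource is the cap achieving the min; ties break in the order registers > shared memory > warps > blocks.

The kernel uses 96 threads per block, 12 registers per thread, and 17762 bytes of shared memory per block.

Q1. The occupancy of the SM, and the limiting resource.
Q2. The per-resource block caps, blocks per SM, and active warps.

Answer: occupancy 1/2, limited by shared memory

registers: 28 blocks
shared memory: 1 block
warps: 2 blocks
blocks: 32 blocks

Answer: 1 block, 12 active warps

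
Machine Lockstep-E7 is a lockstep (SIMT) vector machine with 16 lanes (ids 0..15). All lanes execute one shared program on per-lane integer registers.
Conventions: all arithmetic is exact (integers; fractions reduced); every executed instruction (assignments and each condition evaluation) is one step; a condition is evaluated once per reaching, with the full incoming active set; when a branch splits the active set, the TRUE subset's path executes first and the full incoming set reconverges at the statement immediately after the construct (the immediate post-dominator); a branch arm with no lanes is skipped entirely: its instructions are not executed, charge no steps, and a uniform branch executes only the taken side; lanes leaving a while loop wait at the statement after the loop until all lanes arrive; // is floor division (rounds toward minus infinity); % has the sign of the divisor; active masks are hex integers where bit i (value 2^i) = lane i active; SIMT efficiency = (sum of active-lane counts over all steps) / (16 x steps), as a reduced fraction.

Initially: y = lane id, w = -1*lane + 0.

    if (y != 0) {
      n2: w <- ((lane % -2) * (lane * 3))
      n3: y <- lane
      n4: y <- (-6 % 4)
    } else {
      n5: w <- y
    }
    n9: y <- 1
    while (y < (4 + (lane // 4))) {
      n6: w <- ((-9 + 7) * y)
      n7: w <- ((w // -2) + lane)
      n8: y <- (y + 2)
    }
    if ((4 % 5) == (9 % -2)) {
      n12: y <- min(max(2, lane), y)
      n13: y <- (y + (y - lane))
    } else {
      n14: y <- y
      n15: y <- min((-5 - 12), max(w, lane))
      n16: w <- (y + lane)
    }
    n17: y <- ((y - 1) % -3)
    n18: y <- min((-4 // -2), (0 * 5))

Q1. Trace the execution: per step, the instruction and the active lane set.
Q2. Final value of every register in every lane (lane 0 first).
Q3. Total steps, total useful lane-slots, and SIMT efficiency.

step 0: eval (y != 0)                0xffff
step 1: w <- ((lane % -2) * (lane * 3)) 0xfffe
step 2: y <- lane                    0xfffe
step 3: y <- (-6 % 4)                0xfffe
step 4: w <- y                       0x0001
step 5: y <- 1                       0xffff
step 6: eval (y < (4 + (lane // 4))) 0xffff
step 7: w <- ((-9 + 7) * y)          0xffff
step 8: w <- ((w // -2) + lane)      0xffff
step 9: y <- (y + 2)                 0xffff
step 10: eval (y < (4 + (lane // 4))) 0xffff
step 11: w <- ((-9 + 7) * y)          0xffff
step 12: w <- ((w // -2) + lane)      0xffff
step 13: y <- (y + 2)                 0xffff
step 14: eval (y < (4 + (lane // 4))) 0xffff
step 15: w <- ((-9 + 7) * y)          0xff00
step 16: w <- ((w // -2) + lane)      0xff00
step 17: y <- (y + 2)                 0xff00
step 18: eval (y < (4 + (lane // 4))) 0xff00
step 19: eval ((4 % 5) == (9 % -2))   0xffff
step 20: y <- y                       0xffff
step 21: y <- min((-5 - 12), max(w, lane)) 0xffff
step 22: w <- (y + lane)              0xffff
step 23: y <- ((y - 1) % -3)          0xffff
step 24: y <- min((-4 // -2), (0 * 5)) 0xffff

Answer: 25 steps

y: 0,0,0,0,0,0,0,0,0,0,0,0,0,0,0,0
w: -17,-16,-15,-14,-13,-12,-11,-10,-9,-8,-7,-6,-5,-4,-3,-2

steps = 25; useful = 350; efficiency = 350/400 = 7/8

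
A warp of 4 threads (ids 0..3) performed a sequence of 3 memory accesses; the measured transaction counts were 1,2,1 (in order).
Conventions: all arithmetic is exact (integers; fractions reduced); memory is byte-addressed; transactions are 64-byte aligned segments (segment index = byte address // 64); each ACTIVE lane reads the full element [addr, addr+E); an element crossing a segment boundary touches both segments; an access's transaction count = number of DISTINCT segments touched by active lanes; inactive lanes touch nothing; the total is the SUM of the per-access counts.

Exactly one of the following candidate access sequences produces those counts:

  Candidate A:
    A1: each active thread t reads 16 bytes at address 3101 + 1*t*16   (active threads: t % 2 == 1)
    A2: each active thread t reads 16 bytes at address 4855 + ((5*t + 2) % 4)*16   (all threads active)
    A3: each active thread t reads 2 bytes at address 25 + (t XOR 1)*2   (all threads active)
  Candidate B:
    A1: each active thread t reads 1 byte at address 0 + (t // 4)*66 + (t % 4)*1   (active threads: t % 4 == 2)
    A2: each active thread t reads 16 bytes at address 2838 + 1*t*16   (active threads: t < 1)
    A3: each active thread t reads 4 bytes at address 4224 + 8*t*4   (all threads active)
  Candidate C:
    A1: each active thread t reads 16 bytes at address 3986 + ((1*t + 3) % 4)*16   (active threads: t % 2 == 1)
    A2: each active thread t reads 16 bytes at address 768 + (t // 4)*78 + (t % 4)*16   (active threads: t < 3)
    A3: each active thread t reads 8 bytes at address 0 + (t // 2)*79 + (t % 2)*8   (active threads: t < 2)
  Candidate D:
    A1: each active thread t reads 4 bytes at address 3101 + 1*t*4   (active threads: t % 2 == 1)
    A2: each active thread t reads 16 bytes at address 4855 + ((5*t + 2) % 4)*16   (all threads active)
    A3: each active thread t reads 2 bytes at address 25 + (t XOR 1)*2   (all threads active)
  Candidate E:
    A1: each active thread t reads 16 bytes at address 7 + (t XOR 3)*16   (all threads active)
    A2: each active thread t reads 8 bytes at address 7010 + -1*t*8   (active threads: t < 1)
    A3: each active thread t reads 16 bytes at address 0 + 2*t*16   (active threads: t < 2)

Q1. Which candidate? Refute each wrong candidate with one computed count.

A: A1 gives 2 transactions, not 1
B: A2 gives 1 transaction, not 2
C: A1 gives 2 transactions, not 1
E: A1 gives 2 transactions, not 1
D: all counts match (1,2,1)

Answer: D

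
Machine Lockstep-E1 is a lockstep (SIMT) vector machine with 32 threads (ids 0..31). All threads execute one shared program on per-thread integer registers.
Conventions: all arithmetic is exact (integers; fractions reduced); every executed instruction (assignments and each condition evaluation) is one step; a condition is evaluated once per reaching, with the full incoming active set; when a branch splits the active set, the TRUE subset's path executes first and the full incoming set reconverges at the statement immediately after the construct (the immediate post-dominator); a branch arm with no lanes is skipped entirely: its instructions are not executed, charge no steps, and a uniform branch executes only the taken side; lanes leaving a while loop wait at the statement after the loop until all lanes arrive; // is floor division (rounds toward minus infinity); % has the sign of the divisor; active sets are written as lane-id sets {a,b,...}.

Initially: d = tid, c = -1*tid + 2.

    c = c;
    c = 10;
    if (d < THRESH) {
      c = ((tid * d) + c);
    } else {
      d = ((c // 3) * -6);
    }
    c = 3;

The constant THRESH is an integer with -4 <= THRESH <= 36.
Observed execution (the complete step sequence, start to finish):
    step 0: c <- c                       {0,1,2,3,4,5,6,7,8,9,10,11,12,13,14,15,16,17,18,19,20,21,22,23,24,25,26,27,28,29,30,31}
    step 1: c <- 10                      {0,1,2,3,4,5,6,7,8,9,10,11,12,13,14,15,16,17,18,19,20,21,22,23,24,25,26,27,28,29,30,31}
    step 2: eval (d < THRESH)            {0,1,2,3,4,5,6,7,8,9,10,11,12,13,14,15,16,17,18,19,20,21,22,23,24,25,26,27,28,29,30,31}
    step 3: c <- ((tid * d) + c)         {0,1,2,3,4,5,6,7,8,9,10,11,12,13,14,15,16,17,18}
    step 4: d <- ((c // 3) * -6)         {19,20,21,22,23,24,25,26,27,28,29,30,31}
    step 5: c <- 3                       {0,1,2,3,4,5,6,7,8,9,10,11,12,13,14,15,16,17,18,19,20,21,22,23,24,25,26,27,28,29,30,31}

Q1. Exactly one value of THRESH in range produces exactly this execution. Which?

Answer: THRESH = 19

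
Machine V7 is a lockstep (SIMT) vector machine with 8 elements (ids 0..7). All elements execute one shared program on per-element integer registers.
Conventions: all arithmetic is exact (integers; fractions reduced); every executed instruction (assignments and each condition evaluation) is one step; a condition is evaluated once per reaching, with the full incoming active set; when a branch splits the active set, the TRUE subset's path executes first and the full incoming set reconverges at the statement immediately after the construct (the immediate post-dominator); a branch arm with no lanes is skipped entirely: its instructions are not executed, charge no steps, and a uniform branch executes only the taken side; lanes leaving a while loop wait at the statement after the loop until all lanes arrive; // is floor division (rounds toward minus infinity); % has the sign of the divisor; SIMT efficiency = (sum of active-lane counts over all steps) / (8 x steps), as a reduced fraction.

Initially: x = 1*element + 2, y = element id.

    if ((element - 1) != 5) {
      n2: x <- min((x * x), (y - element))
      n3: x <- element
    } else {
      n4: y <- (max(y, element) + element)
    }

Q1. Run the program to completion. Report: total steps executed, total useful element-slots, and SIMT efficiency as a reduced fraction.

Answer: 4 steps, 23 useful, 23/32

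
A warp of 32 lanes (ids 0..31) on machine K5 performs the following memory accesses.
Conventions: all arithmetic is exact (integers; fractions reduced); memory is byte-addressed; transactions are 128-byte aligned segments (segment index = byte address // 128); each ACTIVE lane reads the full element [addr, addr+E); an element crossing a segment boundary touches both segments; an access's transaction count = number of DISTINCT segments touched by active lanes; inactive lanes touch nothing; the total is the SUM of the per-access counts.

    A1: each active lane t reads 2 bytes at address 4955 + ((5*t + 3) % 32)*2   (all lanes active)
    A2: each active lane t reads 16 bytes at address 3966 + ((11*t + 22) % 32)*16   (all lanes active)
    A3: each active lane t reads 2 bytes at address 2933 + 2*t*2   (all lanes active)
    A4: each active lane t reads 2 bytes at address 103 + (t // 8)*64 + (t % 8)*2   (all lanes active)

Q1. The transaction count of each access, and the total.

A1: 2 transactions
A2: 5 transactions
A3: 2 transactions
A4: 3 transactions

Answer: 2,5,2,3; total 12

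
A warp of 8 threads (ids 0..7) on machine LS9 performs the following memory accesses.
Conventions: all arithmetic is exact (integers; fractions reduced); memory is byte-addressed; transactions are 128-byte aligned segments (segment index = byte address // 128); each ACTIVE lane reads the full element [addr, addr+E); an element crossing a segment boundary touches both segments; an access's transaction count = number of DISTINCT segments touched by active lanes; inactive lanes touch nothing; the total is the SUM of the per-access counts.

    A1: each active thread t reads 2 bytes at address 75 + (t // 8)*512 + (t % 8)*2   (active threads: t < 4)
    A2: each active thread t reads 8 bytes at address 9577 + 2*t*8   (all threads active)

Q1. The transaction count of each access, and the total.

A1: 1 transaction
A2: 2 transactions

Answer: 1,2; total 3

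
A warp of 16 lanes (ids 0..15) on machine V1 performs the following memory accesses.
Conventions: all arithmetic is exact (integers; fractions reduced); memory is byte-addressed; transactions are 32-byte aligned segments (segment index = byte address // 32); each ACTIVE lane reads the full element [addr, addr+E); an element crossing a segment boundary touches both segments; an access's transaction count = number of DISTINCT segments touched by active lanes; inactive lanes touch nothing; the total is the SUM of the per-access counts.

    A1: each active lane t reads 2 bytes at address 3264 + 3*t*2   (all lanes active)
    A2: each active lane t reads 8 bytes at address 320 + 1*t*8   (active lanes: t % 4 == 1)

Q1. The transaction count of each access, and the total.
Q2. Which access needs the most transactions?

A1: 3 transactions
A2: 4 transactions

Answer: 3,4; total 7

Answer: A2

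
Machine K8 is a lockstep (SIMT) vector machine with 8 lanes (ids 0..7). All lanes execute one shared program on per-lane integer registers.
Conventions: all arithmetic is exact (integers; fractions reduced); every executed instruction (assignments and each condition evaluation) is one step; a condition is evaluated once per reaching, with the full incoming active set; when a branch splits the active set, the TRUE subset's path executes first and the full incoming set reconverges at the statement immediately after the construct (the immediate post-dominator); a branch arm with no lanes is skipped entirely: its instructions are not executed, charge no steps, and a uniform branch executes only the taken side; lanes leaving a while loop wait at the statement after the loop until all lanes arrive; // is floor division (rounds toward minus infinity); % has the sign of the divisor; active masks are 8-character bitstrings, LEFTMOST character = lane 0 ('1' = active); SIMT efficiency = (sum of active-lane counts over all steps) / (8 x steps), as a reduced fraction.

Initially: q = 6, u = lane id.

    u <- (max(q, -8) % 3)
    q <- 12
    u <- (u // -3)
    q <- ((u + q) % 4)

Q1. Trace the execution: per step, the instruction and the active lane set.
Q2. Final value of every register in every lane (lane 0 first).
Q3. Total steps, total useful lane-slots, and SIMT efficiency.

step 0: u <- (max(q, -8) % 3)        11111111
step 1: q <- 12                      11111111
step 2: u <- (u // -3)               11111111
step 3: q <- ((u + q) % 4)           11111111

Answer: 4 steps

q: 0,0,0,0,0,0,0,0
u: 0,0,0,0,0,0,0,0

steps = 4; useful = 32; efficiency = 32/32 = 1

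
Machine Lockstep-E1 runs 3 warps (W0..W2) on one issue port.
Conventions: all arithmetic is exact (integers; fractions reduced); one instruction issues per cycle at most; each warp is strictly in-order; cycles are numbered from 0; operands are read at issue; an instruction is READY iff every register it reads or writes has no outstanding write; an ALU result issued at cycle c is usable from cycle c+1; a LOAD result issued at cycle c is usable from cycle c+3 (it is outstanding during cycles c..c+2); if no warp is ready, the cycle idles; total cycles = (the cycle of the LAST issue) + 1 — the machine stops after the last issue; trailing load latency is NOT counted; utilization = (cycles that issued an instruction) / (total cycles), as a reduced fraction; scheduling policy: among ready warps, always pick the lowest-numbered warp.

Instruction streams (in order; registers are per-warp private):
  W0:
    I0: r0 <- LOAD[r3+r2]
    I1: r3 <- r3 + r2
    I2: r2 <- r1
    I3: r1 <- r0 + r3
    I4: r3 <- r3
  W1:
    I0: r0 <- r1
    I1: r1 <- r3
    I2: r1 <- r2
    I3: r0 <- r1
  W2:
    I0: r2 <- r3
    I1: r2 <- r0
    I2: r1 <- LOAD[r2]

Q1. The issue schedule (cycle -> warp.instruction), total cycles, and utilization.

cycle 0: W0.I0
cycle 1: W0.I1
cycle 2: W0.I2
cycle 3: W0.I3
cycle 4: W0.I4
cycle 5: W1.I0
cycle 6: W1.I1
cycle 7: W1.I2
cycle 8: W1.I3
cycle 9: W2.I0
cycle 10: W2.I1
cycle 11: W2.I2

Answer: 12 cycles, utilization 1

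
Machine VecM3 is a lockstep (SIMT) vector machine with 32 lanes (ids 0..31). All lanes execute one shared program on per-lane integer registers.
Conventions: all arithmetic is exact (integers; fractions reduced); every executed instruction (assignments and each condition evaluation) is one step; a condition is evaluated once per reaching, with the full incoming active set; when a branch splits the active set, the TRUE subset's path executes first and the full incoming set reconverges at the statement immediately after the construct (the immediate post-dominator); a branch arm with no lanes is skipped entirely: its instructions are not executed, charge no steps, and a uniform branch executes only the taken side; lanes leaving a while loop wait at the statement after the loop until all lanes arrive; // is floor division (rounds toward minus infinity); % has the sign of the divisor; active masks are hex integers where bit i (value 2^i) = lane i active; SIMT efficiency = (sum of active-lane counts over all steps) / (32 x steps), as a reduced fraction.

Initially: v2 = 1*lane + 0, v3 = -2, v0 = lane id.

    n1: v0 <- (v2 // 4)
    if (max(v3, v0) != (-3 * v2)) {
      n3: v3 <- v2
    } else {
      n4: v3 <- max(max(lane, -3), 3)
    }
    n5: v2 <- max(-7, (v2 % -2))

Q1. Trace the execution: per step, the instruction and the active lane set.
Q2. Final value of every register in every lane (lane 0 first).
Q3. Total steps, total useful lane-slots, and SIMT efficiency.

step 0: v0 <- (v2 // 4)              0xffffffff
step 1: eval (max(v3, v0) != (-3 * v2)) 0xffffffff
step 2: v3 <- v2                     0xfffffffe
step 3: v3 <- max(max(lane, -3), 3)  0x00000001
step 4: v2 <- max(-7, (v2 % -2))     0xffffffff

Answer: 5 steps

v2: 0,-1,0,-1,0,-1,0,-1,0,-1,0,-1,0,-1,0,-1,0,-1,0,-1,0,-1,0,-1,0,-1,0,-1,0,-1,0,-1
v3: 3,1,2,3,4,5,6,7,8,9,10,11,12,13,14,15,16,17,18,19,20,21,22,23,24,25,26,27,28,29,30,31
v0: 0,0,0,0,1,1,1,1,2,2,2,2,3,3,3,3,4,4,4,4,5,5,5,5,6,6,6,6,7,7,7,7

steps = 5; useful = 128; efficiency = 128/160 = 4/5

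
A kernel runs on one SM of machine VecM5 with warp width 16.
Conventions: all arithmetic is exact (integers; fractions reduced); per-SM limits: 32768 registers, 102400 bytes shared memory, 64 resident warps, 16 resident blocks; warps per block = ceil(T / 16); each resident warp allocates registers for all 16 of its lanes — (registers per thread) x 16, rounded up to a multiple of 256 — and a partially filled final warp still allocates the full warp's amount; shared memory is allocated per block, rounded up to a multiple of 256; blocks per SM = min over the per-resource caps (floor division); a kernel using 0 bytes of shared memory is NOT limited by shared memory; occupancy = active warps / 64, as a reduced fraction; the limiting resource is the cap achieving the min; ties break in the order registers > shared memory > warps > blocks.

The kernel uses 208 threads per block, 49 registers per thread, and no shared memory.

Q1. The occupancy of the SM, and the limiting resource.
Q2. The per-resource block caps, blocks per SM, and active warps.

Answer: occupancy 13/32, limited by registers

registers: 2 blocks
shared memory: no limit (kernel uses none)
warps: 4 blocks
blocks: 16 blocks

Answer: 2 blocks, 26 active warps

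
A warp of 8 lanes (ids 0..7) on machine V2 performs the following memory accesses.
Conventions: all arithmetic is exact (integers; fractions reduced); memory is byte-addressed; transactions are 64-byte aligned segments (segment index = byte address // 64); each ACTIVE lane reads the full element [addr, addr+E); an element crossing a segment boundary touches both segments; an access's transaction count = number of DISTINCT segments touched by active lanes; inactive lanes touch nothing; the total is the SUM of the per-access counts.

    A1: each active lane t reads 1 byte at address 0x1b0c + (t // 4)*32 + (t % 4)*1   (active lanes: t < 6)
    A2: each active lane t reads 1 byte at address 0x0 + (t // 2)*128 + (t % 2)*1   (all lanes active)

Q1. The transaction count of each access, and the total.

A1: 1 transaction
A2: 4 transactions

Answer: 1,4; total 5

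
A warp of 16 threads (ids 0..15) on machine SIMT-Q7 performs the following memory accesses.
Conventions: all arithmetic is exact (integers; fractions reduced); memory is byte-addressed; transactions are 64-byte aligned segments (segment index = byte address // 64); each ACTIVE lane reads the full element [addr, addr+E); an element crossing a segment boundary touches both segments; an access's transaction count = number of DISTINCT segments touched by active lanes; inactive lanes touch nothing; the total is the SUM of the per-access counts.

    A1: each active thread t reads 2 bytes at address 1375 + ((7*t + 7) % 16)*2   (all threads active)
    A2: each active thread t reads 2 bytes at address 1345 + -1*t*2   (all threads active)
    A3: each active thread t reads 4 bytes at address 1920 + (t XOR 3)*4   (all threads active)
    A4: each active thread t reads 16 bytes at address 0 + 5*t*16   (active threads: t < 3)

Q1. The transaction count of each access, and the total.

A1: 1 transaction
A2: 2 transactions
A3: 1 transaction
A4: 3 transactions

Answer: 1,2,1,3; total 7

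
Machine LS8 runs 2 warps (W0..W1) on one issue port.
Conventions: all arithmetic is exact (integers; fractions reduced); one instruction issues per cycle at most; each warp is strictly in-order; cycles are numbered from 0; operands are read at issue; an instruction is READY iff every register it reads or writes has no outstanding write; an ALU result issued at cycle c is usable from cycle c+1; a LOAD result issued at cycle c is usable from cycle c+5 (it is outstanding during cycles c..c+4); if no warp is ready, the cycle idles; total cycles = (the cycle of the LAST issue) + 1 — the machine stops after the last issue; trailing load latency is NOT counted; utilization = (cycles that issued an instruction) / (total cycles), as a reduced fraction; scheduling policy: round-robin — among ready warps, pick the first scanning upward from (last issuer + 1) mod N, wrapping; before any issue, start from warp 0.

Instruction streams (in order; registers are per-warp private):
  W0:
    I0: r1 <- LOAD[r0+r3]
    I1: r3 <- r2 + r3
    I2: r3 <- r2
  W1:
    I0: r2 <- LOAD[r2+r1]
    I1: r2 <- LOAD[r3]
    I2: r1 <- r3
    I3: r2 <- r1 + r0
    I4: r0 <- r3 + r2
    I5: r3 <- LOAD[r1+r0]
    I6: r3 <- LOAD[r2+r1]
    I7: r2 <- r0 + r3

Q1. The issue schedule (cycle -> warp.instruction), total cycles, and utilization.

cycle 0: W0.I0
cycle 1: W1.I0
cycle 2: W0.I1
cycle 3: W0.I2
cycle 4: idle
cycle 5: idle
cycle 6: W1.I1
cycle 7: W1.I2
cycle 8: idle
cycle 9: idle
cycle 10: idle
cycle 11: W1.I3
cycle 12: W1.I4
cycle 13: W1.I5
cycle 14: idle
cycle 15: idle
cycle 16: idle
cycle 17: idle
cycle 18: W1.I6
cycle 19: idle
cycle 20: idle
cycle 21: idle
cycle 22: idle
cycle 23: W1.I7

Answer: 24 cycles, utilization 11/24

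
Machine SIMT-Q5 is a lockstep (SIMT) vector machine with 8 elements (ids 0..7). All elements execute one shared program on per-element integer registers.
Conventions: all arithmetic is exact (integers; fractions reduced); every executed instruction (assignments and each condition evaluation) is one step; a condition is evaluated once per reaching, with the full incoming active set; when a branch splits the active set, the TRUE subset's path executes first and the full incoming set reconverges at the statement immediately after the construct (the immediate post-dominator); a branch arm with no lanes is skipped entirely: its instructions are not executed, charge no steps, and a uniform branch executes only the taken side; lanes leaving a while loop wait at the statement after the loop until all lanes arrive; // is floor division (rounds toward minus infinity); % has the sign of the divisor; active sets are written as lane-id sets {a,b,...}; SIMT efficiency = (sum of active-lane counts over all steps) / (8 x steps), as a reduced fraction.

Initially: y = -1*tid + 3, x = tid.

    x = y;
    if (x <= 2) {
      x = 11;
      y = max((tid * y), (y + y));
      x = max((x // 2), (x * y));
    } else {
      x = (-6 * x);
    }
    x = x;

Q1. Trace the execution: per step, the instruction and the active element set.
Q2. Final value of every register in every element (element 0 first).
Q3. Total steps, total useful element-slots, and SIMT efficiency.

step 0: x <- y                       {0,1,2,3,4,5,6,7}
step 1: eval (x <= 2)                {0,1,2,3,4,5,6,7}
step 2: x <- 11                      {1,2,3,4,5,6,7}
step 3: y <- max((tid * y), (y + y)) {1,2,3,4,5,6,7}
step 4: x <- max((x // 2), (x * y))  {1,2,3,4,5,6,7}
step 5: x <- (-6 * x)                {0}
step 6: x <- x                       {0,1,2,3,4,5,6,7}

Answer: 7 steps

y: 3,4,2,0,-2,-4,-6,-8
x: -18,44,22,5,5,5,5,5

steps = 7; useful = 46; efficiency = 46/56 = 23/28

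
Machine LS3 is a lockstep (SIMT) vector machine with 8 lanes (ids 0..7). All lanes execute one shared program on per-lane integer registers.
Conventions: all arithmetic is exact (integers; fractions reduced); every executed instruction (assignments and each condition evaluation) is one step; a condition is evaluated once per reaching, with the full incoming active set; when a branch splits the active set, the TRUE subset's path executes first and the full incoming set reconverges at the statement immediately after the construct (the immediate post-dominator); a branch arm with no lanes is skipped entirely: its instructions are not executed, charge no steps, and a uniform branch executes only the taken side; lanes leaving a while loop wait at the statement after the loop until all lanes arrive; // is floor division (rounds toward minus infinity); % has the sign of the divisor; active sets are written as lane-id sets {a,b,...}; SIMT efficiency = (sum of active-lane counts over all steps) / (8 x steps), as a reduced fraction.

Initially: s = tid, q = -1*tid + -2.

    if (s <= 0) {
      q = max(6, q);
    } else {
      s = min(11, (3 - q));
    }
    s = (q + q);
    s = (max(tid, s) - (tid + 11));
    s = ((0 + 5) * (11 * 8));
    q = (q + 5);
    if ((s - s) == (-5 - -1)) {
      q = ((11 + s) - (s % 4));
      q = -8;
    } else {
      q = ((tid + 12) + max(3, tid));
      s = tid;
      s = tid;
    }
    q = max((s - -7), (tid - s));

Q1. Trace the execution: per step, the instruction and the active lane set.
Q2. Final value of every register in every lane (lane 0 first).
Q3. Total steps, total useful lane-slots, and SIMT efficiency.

step 0: eval (s <= 0)                {0,1,2,3,4,5,6,7}
step 1: q <- max(6, q)               {0}
step 2: s <- min(11, (3 - q))        {1,2,3,4,5,6,7}
step 3: s <- (q + q)                 {0,1,2,3,4,5,6,7}
step 4: s <- (max(tid, s) - (tid + 11)) {0,1,2,3,4,5,6,7}
step 5: s <- ((0 + 5) * (11 * 8))    {0,1,2,3,4,5,6,7}
step 6: q <- (q + 5)                 {0,1,2,3,4,5,6,7}
step 7: eval ((s - s) == (-5 - -1))  {0,1,2,3,4,5,6,7}
step 8: q <- ((tid + 12) + max(3, tid)) {0,1,2,3,4,5,6,7}
step 9: s <- tid                     {0,1,2,3,4,5,6,7}
step 10: s <- tid                     {0,1,2,3,4,5,6,7}
step 11: q <- max((s - -7), (tid - s)) {0,1,2,3,4,5,6,7}

Answer: 12 steps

s: 0,1,2,3,4,5,6,7
q: 7,8,9,10,11,12,13,14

steps = 12; useful = 88; efficiency = 88/96 = 11/12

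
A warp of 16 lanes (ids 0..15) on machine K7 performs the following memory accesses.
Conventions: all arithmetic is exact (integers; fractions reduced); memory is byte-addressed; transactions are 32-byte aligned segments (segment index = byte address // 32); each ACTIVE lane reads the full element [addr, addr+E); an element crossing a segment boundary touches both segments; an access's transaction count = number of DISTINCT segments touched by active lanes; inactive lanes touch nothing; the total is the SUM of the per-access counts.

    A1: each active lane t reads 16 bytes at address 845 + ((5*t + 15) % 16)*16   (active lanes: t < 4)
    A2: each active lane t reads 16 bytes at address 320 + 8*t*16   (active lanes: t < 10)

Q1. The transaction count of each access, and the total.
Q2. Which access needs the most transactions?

A1: 5 transactions
A2: 10 transactions

Answer: 5,10; total 15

Answer: A2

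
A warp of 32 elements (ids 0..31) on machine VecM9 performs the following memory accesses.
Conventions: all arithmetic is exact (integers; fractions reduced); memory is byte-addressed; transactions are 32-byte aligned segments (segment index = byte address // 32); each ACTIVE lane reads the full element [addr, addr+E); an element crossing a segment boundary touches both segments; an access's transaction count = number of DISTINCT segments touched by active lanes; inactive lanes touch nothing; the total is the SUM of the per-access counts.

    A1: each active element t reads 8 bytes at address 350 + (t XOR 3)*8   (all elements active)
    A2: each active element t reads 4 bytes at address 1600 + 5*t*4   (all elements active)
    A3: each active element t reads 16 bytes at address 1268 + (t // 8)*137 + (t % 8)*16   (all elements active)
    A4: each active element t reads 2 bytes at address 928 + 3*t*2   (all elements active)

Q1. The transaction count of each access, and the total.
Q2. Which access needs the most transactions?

A1: 9 transactions
A2: 20 transactions
A3: 18 transactions
A4: 6 transactions

Answer: 9,20,18,6; total 53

Answer: A2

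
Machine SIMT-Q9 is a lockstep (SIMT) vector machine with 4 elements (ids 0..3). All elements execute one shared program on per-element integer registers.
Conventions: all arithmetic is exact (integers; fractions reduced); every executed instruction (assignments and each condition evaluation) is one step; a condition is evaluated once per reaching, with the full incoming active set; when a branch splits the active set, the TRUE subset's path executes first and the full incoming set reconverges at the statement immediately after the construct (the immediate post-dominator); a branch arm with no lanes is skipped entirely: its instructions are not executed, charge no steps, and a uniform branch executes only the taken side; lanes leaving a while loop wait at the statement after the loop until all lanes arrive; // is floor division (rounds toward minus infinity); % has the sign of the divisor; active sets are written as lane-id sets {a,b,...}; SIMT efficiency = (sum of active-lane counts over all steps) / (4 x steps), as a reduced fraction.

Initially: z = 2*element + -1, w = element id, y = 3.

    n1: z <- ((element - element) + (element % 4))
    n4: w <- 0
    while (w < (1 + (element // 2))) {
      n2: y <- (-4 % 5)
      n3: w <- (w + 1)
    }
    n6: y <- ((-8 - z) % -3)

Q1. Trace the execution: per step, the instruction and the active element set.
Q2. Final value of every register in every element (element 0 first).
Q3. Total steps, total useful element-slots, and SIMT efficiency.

step 0: z <- ((element - element) + (element % 4)) {0,1,2,3}
step 1: w <- 0                       {0,1,2,3}
step 2: eval (w < (1 + (element // 2))) {0,1,2,3}
step 3: y <- (-4 % 5)                {0,1,2,3}
step 4: w <- (w + 1)                 {0,1,2,3}
step 5: eval (w < (1 + (element // 2))) {0,1,2,3}
step 6: y <- (-4 % 5)                {2,3}
step 7: w <- (w + 1)                 {2,3}
step 8: eval (w < (1 + (element // 2))) {2,3}
step 9: y <- ((-8 - z) % -3)         {0,1,2,3}

Answer: 10 steps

z: 0,1,2,3
w: 1,1,2,2
y: -2,0,-1,-2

steps = 10; useful = 34; efficiency = 34/40 = 17/20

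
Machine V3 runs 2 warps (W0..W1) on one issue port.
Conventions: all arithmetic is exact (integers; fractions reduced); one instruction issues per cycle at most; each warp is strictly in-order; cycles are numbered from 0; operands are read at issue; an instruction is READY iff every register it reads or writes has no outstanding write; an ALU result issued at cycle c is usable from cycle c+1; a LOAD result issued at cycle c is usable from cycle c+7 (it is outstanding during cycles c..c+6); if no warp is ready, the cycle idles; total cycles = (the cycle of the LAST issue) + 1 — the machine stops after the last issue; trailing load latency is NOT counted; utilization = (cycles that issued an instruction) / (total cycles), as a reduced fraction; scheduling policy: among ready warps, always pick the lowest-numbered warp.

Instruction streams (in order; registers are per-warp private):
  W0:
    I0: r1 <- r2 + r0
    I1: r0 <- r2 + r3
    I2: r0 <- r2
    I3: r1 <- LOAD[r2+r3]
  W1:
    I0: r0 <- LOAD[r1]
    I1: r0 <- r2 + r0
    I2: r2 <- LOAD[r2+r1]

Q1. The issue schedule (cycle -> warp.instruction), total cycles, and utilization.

cycle 0: W0.I0
cycle 1: W0.I1
cycle 2: W0.I2
cycle 3: W0.I3
cycle 4: W1.I0
cycle 5: idle
cycle 6: idle
cycle 7: idle
cycle 8: idle
cycle 9: idle
cycle 10: idle
cycle 11: W1.I1
cycle 12: W1.I2

Answer: 13 cycles, utilization 7/13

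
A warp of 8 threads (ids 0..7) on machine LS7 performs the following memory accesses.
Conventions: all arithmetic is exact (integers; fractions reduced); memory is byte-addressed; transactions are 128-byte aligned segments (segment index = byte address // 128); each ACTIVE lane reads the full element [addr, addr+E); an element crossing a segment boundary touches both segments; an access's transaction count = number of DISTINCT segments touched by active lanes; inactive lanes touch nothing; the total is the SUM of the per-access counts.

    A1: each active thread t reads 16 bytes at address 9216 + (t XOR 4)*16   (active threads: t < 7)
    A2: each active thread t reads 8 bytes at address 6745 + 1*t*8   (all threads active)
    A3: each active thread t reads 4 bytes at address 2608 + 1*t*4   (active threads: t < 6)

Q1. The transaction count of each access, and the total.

A1: 1 transaction
A2: 2 transactions
A3: 1 transaction

Answer: 1,2,1; total 4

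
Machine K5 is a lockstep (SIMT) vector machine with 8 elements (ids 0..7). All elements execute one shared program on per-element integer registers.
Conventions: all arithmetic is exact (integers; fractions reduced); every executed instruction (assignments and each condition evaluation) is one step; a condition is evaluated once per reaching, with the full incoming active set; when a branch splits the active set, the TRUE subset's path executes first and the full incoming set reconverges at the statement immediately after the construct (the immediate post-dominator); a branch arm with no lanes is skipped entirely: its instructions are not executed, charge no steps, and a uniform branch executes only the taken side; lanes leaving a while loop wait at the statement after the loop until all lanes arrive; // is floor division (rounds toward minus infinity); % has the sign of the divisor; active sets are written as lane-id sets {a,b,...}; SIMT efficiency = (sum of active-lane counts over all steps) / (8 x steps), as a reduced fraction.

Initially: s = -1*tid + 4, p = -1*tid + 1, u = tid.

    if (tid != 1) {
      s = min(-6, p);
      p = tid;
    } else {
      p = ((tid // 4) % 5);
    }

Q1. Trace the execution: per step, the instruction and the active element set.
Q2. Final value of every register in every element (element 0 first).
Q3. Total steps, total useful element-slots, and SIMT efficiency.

step 0: eval (tid != 1)              {0,1,2,3,4,5,6,7}
step 1: s <- min(-6, p)              {0,2,3,4,5,6,7}
step 2: p <- tid                     {0,2,3,4,5,6,7}
step 3: p <- ((tid // 4) % 5)        {1}

Answer: 4 steps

s: -6,3,-6,-6,-6,-6,-6,-6
p: 0,0,2,3,4,5,6,7
u: 0,1,2,3,4,5,6,7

steps = 4; useful = 23; efficiency = 23/32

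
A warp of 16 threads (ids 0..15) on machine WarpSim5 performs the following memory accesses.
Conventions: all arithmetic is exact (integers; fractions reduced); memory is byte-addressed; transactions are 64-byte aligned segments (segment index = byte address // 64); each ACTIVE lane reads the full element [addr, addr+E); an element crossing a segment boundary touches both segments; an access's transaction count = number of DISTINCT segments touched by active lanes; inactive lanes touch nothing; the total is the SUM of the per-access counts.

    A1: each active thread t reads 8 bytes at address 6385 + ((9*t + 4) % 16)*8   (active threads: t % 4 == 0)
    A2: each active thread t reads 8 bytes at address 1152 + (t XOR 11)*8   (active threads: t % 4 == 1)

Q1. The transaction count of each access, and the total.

A1: 3 transactions
A2: 2 transactions

Answer: 3,2; total 5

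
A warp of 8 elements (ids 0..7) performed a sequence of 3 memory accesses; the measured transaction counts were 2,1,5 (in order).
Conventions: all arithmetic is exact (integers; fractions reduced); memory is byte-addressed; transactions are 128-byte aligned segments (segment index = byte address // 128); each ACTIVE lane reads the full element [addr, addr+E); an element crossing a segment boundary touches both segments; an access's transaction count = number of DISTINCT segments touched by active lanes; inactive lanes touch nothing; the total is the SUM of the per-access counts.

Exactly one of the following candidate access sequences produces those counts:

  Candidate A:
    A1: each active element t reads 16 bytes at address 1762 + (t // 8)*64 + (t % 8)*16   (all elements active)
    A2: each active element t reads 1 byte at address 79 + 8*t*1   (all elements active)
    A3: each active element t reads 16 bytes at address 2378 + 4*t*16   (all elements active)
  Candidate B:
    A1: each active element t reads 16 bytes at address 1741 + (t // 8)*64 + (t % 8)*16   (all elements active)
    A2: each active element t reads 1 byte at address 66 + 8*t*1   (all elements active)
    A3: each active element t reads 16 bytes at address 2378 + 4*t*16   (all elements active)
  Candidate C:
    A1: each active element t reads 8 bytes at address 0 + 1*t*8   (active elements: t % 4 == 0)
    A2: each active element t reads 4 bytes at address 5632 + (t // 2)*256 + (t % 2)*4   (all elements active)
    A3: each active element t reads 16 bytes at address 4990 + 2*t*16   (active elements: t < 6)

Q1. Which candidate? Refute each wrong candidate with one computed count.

A: A2 gives 2 transactions, not 1
C: A1 gives 1 transaction, not 2
B: all counts match (2,1,5)

Answer: B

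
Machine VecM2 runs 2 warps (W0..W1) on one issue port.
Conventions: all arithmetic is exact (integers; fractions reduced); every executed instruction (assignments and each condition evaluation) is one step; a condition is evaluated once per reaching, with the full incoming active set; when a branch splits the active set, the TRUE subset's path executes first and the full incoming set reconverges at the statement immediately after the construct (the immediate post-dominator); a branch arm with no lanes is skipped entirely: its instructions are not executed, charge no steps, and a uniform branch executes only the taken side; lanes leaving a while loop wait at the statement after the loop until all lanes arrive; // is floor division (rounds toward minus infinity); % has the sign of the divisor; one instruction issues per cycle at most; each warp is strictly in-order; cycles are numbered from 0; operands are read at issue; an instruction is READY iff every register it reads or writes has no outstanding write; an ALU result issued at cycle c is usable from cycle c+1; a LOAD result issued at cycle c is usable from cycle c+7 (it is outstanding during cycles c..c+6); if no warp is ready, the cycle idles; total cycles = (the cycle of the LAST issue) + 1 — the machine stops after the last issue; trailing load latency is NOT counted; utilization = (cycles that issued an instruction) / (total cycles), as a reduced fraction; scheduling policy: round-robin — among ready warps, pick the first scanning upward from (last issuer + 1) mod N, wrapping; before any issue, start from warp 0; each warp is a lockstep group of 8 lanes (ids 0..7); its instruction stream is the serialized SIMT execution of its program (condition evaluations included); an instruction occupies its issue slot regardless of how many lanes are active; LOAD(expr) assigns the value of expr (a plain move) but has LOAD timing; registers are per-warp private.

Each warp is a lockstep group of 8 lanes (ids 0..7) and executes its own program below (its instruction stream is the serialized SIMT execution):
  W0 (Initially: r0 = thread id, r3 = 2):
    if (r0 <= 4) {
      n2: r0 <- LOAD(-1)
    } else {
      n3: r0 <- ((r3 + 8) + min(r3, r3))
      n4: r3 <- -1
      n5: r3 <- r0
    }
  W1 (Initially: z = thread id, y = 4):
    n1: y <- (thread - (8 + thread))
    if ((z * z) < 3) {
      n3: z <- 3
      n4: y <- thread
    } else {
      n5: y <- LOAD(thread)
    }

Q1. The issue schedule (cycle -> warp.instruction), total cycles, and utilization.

cycle 0: W0.I0
cycle 1: W1.I0
cycle 2: W0.I1
cycle 3: W1.I1
cycle 4: W1.I2
cycle 5: W1.I3
cycle 6: W1.I4
cycle 7: idle
cycle 8: idle
cycle 9: W0.I2
cycle 10: W0.I3
cycle 11: W0.I4

Answer: 12 cycles, utilization 5/6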